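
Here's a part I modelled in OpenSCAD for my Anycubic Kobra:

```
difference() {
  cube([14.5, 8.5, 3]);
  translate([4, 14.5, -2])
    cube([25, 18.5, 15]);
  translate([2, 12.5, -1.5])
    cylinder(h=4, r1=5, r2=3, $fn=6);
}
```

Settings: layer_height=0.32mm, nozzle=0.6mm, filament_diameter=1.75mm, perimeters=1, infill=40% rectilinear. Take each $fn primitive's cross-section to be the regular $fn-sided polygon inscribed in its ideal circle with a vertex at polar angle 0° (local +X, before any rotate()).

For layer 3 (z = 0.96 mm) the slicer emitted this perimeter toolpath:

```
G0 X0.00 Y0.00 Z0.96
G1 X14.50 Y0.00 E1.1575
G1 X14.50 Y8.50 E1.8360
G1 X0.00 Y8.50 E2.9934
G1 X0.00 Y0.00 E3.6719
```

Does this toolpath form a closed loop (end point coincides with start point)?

yes

Start point (G0): (0.00, 0.00). End point (last G1): the path returns to the start — closed.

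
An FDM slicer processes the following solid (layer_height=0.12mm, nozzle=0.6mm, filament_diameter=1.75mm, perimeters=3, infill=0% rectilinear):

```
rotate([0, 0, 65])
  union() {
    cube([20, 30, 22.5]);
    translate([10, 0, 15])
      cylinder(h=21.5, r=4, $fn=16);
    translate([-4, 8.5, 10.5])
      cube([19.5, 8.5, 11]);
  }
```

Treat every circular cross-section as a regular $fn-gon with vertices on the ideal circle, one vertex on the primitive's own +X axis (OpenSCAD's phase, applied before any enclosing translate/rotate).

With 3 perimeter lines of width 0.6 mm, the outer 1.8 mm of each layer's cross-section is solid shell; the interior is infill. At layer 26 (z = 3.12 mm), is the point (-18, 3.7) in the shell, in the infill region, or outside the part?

outside

At z = 3.12 mm: the 20×30 cube contributes its full rectangle; the cylinder at (10, 0) does not reach this height (z outside [15, 36.5]); the cube at (-4, 8.5) is not intersected at this z (z outside [10.5, 21.5]); Combining (union): only the 20×30 cube is present, so the union is just that shape — 1 connected region; (whole slice rotated 65° about Z — lengths, areas and connectivity unchanged). Overall, the cross-section is a single solid region. Undo the 65° rotation: the query point maps to (-4.254, 17.877) in the un-rotated model frame. The nearest boundary edge runs (0.00, 30.00)→(0.00, 0.00); distance from the point to it = 4.25 mm. The point is not inside any of the regions above, so it lies outside the cross-section (4.25 mm from the nearest boundary).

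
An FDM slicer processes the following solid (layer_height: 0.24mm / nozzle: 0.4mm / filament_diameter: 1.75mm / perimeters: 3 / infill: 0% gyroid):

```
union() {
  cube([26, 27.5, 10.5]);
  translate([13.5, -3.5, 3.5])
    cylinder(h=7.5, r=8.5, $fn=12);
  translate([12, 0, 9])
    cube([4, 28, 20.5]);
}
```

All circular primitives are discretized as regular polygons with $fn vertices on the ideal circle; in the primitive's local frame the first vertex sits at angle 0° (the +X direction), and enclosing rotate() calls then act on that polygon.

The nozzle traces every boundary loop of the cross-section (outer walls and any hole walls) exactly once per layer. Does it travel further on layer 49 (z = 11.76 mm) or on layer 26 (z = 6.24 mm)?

Layer 49 (z = 11.76): the cube is not intersected at this z (z outside [0, 10.5]); the cylinder at (13.5, -3.5) is not intersected at this z (z outside [3.5, 11]); the cube at (12, 0) is present — its section is the full 4×28 rectangle (perimeter 64.00 mm); Taking the union: only the 4×28 cube at (12, 0) is present, so the union is just that shape — boundary = 64.00 mm. So its perimeter = 64.00 mm. Layer 26 (z = 6.24): the cube is present — its section is the full 26×27.5 rectangle (perimeter 107.00 mm); the cylinder at (13.5, -3.5): section is a regular 12-gon, circumradius r=8.5 (perimeter = 2·12·8.500·sin(180°/12) = 52.80 mm); the cube at (12, 0) is absent (z outside [9, 29.5]); Combining (union): the regions partially overlap (shared area 52.16 mm²), so the edge portions inside another operand are dropped and the merged outline is re-measured after clipping — boundary = 125.52 mm. So its perimeter = 125.52 mm. Layer 26 is larger (125.52 vs 64.00 mm).

layer 26 (z = 6.24 mm)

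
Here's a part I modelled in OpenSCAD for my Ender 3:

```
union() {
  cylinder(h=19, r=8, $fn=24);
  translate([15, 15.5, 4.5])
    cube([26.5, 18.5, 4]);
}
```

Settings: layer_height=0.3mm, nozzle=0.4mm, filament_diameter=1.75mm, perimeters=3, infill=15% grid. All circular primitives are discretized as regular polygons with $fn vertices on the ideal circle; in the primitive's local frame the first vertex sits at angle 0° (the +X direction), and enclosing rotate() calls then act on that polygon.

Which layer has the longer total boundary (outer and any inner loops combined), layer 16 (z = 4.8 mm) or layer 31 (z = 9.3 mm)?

layer 16 (z = 4.8 mm)

Layer 16 (z = 4.8): the r=8 cylinder contributes a regular 24-gon of circumradius 8 (perimeter = 2·24·8.000·sin(180°/24) = 50.12 mm); the cube at (15, 15.5) (footprint 26.5×18.5) is included at this height (perimeter 90.00 mm); Taking the union: the 2 present regions are separate (no shared area or edge), so areas and boundary lengths simply add and each stays a separate island — boundary = 140.12 mm. So its perimeter = 140.12 mm. Layer 31 (z = 9.3): the r=8 cylinder gives a regular 24-gon of circumradius 8 (constant along its height) (perimeter = 2·24·8.000·sin(180°/24) = 50.12 mm); the cube at (15, 15.5) does not reach this height (z outside [4.5, 8.5]); Combining (union): only the r=8 cylinder is present, so the union is just that shape — boundary = 50.12 mm. So its perimeter = 50.12 mm. Layer 16 is larger (140.12 vs 50.12 mm).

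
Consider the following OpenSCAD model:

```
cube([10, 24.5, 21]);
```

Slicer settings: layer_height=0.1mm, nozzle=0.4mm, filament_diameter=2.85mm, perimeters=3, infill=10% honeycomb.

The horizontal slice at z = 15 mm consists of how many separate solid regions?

1

At z = 15 mm: the 10×24.5 cube contributes its full rectangle. The result has 1 disconnected region.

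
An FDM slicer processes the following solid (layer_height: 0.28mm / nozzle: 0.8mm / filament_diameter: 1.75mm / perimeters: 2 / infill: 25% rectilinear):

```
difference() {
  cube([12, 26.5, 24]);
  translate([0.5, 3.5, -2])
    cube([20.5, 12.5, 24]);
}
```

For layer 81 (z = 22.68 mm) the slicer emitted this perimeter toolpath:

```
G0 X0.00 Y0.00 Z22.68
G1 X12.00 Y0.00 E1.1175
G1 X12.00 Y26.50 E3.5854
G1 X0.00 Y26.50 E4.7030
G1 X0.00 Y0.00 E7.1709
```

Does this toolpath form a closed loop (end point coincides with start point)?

yes

Start point (G0): (0.00, 0.00). End point (last G1): the path returns to the start — closed.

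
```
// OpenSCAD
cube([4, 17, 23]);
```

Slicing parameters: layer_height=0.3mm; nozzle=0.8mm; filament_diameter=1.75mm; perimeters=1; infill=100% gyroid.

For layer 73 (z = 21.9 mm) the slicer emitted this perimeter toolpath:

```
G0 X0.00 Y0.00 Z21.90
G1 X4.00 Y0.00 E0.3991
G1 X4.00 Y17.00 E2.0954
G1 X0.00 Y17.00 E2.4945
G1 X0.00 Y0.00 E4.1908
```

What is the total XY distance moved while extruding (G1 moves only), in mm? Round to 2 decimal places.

42.00 mm

Sum the Euclidean lengths of each G1 segment: total = 42.00 mm.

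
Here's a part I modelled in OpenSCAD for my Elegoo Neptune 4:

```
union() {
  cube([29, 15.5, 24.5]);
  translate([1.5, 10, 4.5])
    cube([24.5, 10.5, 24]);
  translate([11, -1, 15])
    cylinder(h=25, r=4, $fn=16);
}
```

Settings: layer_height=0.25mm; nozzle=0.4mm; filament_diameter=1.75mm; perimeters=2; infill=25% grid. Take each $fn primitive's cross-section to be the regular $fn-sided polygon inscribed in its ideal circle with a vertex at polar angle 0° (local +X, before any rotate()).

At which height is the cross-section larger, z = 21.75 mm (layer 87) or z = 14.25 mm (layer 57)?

layer 87 (z = 21.75 mm)

Layer 87 (z = 21.75): the cube (footprint 29×15.5) is included at this height (area 449.50 mm²); the cube at (1.5, 10) is present — its section is the full 24.5×10.5 rectangle (area 257.25 mm²); the cylinder at (11, -1): section is a regular 16-gon, circumradius r=4 (area = (16/2)·4.000²·sin(360°/16) = 48.98 mm²); Combining (union): the regions partially overlap — summed areas 755.73 mm² minus the doubly-counted overlap 151.44 mm² gives 604.29 mm² — area = 604.29 mm². So its area = 604.29 mm². Layer 57 (z = 14.25): the 29×15.5 cube contributes its full rectangle (area 449.50 mm²); the cube at (1.5, 10) (footprint 24.5×10.5) is included at this height (area 257.25 mm²); the cylinder at (11, -1) is not intersected at this z (z outside [15, 40]); Combining (union): the regions partially overlap — summed areas 706.75 mm² minus the doubly-counted overlap 134.75 mm² gives 572.00 mm² — area = 572.00 mm². So its area = 572.00 mm². Layer 87 is larger (604.29 vs 572.00 mm²).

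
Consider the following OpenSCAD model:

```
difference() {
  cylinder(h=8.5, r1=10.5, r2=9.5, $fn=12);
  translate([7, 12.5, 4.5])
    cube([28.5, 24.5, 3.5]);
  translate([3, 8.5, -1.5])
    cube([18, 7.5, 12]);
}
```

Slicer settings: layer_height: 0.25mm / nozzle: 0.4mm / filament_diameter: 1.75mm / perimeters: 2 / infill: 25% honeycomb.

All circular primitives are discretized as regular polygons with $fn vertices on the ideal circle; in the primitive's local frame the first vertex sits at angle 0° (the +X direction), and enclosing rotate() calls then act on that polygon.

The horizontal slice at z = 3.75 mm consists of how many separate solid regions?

1

At z = 3.75 mm: the cone contributes a regular 12-gon of circumradius 10.059 (interpolated between r1=10.5 and r2=9.5 at t=0.441); the cube at (7, 12.5) does not reach this height (z outside [4.5, 8]); the 18×7.5 cube at (3, 8.5) contributes its full rectangle; Taking the first minus the rest: starting from the cone, the 18×7.5 cube at (3, 8.5) partially overlaps it — only the 1.00 mm² overlap (of its 135.00 mm²) is removed, clipping the outline — 1 connected region. The result has 1 disconnected region.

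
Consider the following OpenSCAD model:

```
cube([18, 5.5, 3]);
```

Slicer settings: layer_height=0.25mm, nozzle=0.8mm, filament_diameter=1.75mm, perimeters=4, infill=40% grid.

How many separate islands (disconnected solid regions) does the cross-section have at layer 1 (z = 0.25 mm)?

1

At z = 0.25 mm: the cube (footprint 18×5.5) is included at this height. Overall, the cross-section is a single solid region. Island count = 1.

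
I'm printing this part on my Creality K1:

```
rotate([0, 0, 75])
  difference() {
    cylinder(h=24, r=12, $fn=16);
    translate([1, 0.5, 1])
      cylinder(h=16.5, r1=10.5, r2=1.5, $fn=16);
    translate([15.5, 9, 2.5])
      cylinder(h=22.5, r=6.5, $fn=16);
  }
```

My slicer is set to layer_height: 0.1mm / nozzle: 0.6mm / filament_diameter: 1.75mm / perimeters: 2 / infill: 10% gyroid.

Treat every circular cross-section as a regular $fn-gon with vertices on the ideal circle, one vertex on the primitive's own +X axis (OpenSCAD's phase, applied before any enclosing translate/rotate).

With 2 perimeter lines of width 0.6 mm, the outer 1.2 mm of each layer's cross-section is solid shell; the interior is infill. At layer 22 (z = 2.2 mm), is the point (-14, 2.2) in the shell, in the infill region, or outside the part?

At z = 2.2 mm: the cylinder: section is a regular 16-gon, circumradius r=12; the cone at (1, 0.5) (r1=10.5→r2=1.5) has section circumradius 9.845 here — a regular 16-gon; the cylinder at (15.5, 9) does not reach this height (z outside [2.5, 25]); Subtracting the remaining from the first: starting from the r=12 cylinder, the cone at (1, 0.5) lies wholly inside it (removes its full 296.76 mm² and its 61.46 mm outline becomes a hole wall) — 1 connected region with 1 hole; (whole slice rotated 75° about Z — lengths, areas and connectivity unchanged). Overall, the cross-section is one region with 1 hole. Undo the 75° rotation: the query point maps to (-1.498, 14.092) in the un-rotated model frame. The nearest boundary edge runs (-4.59, 11.09)→(0.00, 12.00); distance from the point to it = 2.34 mm. The point is not inside any of the regions above, so it lies outside the cross-section (2.34 mm from the nearest boundary).

outside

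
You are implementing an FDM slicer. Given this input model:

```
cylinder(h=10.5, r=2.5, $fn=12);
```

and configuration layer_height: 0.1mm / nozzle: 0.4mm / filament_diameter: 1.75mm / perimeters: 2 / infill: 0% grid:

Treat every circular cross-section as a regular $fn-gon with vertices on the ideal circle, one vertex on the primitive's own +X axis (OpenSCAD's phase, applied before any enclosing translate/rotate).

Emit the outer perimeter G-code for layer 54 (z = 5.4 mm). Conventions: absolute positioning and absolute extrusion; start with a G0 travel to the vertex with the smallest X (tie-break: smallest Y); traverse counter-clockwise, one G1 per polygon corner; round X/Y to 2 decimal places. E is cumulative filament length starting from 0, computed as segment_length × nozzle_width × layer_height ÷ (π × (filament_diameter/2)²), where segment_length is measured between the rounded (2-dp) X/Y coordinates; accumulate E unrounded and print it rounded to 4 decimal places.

G0 X-2.50 Y0.00 Z5.40
G1 X-2.17 Y-1.25 E0.0215
G1 X-1.25 Y-2.17 E0.0431
G1 X0.00 Y-2.50 E0.0646
G1 X1.25 Y-2.17 E0.0861
G1 X2.17 Y-1.25 E0.1078
G1 X2.50 Y0.00 E0.1293
G1 X2.17 Y1.25 E0.1508
G1 X1.25 Y2.17 E0.1724
G1 X0.00 Y2.50 E0.1939
G1 X-1.25 Y2.17 E0.2154
G1 X-2.17 Y1.25 E0.2370
G1 X-2.50 Y0.00 E0.2585

At z = 5.4 mm: the r=2.5 cylinder contributes a regular 12-gon of circumradius 2.5. The outline is a single polygon with 12 vertices. Extrusion per mm of travel: 0.4 × 0.1 / (π × 0.875²) = 0.016630. Accumulating E over each segment gives final E = 0.2585.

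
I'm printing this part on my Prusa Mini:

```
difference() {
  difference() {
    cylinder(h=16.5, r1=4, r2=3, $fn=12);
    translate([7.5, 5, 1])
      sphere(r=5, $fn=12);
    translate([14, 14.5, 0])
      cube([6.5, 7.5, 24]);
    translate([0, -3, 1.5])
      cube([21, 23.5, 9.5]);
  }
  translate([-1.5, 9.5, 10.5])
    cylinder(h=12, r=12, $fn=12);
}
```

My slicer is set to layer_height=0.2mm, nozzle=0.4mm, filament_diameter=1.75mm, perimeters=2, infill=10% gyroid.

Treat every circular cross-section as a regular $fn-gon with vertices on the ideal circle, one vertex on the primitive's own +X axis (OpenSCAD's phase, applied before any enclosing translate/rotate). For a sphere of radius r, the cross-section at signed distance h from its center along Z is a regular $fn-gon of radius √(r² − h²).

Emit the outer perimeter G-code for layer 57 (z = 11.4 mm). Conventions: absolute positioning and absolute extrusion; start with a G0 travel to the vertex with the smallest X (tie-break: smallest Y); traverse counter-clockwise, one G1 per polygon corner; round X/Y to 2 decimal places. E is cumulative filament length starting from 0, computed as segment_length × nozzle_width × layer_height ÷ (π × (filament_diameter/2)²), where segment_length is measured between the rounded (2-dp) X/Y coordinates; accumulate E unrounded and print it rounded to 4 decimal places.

G0 X-2.21 Y-2.31 Z11.40
G1 X-1.65 Y-2.87 E0.0263
G1 X0.00 Y-3.31 E0.0831
G1 X1.65 Y-2.87 E0.1399
G1 X2.87 Y-1.65 E0.1973
G1 X2.96 Y-1.31 E0.2090
G1 X-1.50 Y-2.50 E0.3625
G1 X-2.21 Y-2.31 E0.3870

At z = 11.4 mm: the cone: at t=0.691 of its height the radius interpolates to r₁+(r₂−r₁)t = 3.309, giving a regular 12-gon of that circumradius; the sphere at (7.5, 5) is not intersected at this z (|z−center|=10.400 > r=5); the cube at (14, 14.5) (footprint 6.5×7.5) is included at this height; the cube at (0, -3) does not reach this height (z outside [1.5, 11]); Taking the first minus the rest: starting from the cone, the 6.5×7.5 cube at (14, 14.5) misses the remaining region (no effect) — 1 connected region; the r=12 cylinder at (-1.5, 9.5) gives a regular 12-gon of circumradius 12 (constant along its height); After the difference (first − rest): starting from the result so far, the r=12 cylinder at (-1.5, 9.5) partially overlaps it — only the 28.51 mm² overlap (of its 432.00 mm²) is removed, clipping the outline — 1 connected region. The outline is a single polygon with 7 vertices. Extrusion per mm of travel: 0.4 × 0.2 / (π × 0.875²) = 0.033260. Accumulating E over each segment gives final E = 0.3870.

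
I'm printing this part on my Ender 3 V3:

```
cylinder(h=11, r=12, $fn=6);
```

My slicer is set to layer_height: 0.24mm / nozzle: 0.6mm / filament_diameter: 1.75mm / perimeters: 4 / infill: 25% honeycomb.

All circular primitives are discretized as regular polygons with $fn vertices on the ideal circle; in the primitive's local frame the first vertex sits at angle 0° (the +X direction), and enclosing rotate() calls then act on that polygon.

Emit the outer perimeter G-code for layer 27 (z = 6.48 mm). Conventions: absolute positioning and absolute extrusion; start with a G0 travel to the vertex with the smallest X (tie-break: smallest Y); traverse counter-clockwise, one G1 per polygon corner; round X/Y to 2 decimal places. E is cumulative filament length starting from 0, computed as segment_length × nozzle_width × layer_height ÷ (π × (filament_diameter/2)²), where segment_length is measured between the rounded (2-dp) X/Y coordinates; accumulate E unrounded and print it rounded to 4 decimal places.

G0 X-12.00 Y0.00 Z6.48
G1 X-6.00 Y-10.39 E0.7183
G1 X6.00 Y-10.39 E1.4367
G1 X12.00 Y0.00 E2.1550
G1 X6.00 Y10.39 E2.8733
G1 X-6.00 Y10.39 E3.5917
G1 X-12.00 Y0.00 E4.3100

At z = 6.48 mm: the r=12 cylinder contributes a regular 6-gon of circumradius 12. The outline is a single polygon with 6 vertices. Extrusion per mm of travel: 0.6 × 0.24 / (π × 0.875²) = 0.059868. Accumulating E over each segment gives final E = 4.3100.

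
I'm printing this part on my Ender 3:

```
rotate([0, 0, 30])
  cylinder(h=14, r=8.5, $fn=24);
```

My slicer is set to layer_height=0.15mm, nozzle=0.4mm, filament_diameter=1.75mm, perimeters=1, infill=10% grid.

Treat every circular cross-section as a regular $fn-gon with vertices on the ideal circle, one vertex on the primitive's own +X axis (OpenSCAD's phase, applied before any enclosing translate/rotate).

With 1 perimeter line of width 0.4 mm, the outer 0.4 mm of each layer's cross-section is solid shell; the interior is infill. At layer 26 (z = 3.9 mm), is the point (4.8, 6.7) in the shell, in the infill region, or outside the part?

shell

At z = 3.9 mm: the cylinder: section is a regular 24-gon, circumradius r=8.5; (whole slice rotated 30° about Z — lengths, areas and connectivity unchanged). Overall, the cross-section is a single solid region. Undo the 30° rotation: the query point maps to (7.507, 3.402) in the un-rotated model frame. The nearest boundary edge runs (8.21, 2.20)→(7.36, 4.25); distance from the point to it = 0.19 mm. The point is inside the cross-section, 0.19 mm from the nearest boundary — within the 0.4 mm shell band (1 × 0.4).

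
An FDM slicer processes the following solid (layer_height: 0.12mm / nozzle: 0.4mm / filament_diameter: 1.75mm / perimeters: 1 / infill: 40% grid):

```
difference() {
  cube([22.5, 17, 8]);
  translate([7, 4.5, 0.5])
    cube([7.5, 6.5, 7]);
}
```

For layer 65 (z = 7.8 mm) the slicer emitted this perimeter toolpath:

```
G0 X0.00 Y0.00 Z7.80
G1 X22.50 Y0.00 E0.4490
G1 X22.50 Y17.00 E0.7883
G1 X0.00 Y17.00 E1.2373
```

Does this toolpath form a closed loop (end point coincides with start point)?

no

Start point (G0): (0.00, 0.00). End point (last G1): the path does not return to the start — open.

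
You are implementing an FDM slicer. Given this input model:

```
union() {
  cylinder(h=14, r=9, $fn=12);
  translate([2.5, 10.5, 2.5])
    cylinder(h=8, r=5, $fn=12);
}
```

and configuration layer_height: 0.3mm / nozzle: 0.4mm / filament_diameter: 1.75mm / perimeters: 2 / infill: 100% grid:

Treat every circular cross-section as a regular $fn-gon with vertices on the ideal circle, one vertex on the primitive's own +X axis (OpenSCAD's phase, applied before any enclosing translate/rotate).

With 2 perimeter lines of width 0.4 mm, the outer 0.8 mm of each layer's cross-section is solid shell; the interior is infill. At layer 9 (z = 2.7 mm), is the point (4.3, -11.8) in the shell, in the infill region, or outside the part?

At z = 2.7 mm: the r=9 cylinder contributes a regular 12-gon of circumradius 9; the r=5 cylinder at (2.5, 10.5) gives a regular 12-gon of circumradius 5 (constant along its height); Combining (union): the regions partially overlap (shared area 15.79 mm²), so overlapping operands fuse into one piece — 1 connected region. Overall, the cross-section is a single solid region. The nearest boundary edge runs (4.50, -7.79)→(-0.00, -9.00); distance from the point to it = 3.82 mm. The point is not inside any of the regions above, so it lies outside the cross-section (3.82 mm from the nearest boundary).

outside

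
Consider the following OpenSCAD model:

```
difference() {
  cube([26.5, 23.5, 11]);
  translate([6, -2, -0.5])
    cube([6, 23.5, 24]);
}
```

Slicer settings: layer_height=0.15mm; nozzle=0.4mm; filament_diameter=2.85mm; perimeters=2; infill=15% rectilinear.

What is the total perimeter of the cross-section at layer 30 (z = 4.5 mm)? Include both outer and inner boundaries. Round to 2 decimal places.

143.00 mm

At z = 4.5 mm: the cube is present — its section is the full 26.5×23.5 rectangle (perimeter 100.00 mm); the cube at (6, -2) is present — its section is the full 6×23.5 rectangle (perimeter 59.00 mm); Subtracting the remaining from the first: starting from the 26.5×23.5 cube, the 6×23.5 cube at (6, -2) partially overlaps it — only the 129.00 mm² overlap (of its 141.00 mm²) is removed, clipping the outline — boundary = 143.00 mm. Overall, the cross-section is a single solid region. Total boundary length (outer) = 143.00 mm.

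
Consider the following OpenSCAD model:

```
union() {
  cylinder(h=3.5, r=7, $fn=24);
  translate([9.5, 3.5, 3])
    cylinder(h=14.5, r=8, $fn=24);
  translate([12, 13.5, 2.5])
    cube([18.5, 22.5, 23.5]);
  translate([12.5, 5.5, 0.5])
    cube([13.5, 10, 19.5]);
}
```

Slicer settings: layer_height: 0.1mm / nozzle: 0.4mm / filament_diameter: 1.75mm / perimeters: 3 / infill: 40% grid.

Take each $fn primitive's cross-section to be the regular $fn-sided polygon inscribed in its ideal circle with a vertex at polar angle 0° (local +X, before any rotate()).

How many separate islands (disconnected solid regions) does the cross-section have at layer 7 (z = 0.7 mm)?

2

At z = 0.7 mm: the r=7 cylinder gives a regular 24-gon of circumradius 7 (constant along its height); the cylinder at (9.5, 3.5) does not reach this height (z outside [3, 17.5]); the cube at (12, 13.5) is absent (z outside [2.5, 26]); the 13.5×10 cube at (12.5, 5.5) contributes its full rectangle; Combining (union): the 2 present regions are separate (no shared area or edge), so areas and boundary lengths simply add and each stays a separate island — 2 connected regions. Overall, the cross-section has 2 separate islands. Island count = 2.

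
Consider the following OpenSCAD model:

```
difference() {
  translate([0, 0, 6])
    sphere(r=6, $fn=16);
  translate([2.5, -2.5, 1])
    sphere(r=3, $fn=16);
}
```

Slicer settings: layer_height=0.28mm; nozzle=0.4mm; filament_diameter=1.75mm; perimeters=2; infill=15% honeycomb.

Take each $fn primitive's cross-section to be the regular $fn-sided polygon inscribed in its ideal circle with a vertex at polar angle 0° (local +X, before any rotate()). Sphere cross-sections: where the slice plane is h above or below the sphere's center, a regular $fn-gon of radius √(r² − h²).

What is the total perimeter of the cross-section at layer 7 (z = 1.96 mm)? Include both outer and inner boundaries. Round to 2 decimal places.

At z = 1.96 mm: the r=6 sphere contributes a regular 16-gon of circumradius √(6²−4.04²) = 4.436 (perimeter = 2·16·4.436·sin(180°/16) = 27.69 mm); the r=3 sphere at (2.5, -2.5) slices to a regular 16-gon of circumradius 2.842 (√(r²−h²) with h=0.96 from center) (perimeter = 2·16·2.842·sin(180°/16) = 17.74 mm); After the difference (first − rest): starting from the r=6 sphere, the r=3 sphere at (2.5, -2.5) partially overlaps it — only the 15.27 mm² overlap (of its 24.73 mm²) is removed, clipping the outline — boundary = 30.07 mm. Overall, the cross-section is a single solid region. Total boundary length (outer) = 30.07 mm.

30.07 mm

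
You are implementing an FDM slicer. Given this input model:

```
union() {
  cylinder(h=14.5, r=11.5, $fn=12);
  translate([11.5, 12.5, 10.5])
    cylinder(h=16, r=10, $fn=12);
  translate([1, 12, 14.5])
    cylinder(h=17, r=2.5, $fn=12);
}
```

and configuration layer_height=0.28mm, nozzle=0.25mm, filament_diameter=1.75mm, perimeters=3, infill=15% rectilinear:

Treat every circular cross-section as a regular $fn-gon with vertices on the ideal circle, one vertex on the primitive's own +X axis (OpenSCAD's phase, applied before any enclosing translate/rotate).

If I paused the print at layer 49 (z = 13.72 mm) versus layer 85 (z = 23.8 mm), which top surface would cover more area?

Layer 49 (z = 13.72): the r=11.5 cylinder contributes a regular 12-gon of circumradius 11.5 (area = (12/2)·11.500²·sin(360°/12) = 396.75 mm²); the cylinder at (11.5, 12.5): section is a regular 12-gon, circumradius r=10 (area = (12/2)·10.000²·sin(360°/12) = 300.00 mm²); the cylinder at (1, 12) is absent (z outside [14.5, 31.5]); Taking the union: the regions partially overlap — summed areas 696.75 mm² minus the doubly-counted overlap 33.42 mm² gives 663.33 mm² — area = 663.33 mm². So its area = 663.33 mm². Layer 85 (z = 23.8): the cylinder does not reach this height (z outside [0, 14.5]); the r=10 cylinder at (11.5, 12.5) contributes a regular 12-gon of circumradius 10 (area = (12/2)·10.000²·sin(360°/12) = 300.00 mm²); the r=2.5 cylinder at (1, 12) contributes a regular 12-gon of circumradius 2.5 (area = (12/2)·2.500²·sin(360°/12) = 18.75 mm²); Taking the union: the regions partially overlap — summed areas 318.75 mm² minus the doubly-counted overlap 5.48 mm² gives 313.27 mm² — area = 313.27 mm². So its area = 313.27 mm². Layer 49 is larger (663.33 vs 313.27 mm²).

layer 49 (z = 13.72 mm)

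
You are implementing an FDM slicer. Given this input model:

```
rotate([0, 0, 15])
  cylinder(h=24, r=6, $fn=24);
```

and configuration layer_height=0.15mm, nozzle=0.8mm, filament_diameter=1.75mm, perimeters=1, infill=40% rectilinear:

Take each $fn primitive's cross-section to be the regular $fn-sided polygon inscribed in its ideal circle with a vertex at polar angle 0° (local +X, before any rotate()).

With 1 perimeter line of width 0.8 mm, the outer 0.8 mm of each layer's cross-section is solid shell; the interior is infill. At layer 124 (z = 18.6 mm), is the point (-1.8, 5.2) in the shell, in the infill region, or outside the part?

At z = 18.6 mm: the cylinder: section is a regular 24-gon, circumradius r=6; (whole slice rotated 15° about Z — lengths, areas and connectivity unchanged). Overall, the cross-section is a single solid region. Undo the 15° rotation: the query point maps to (-0.393, 5.489) in the un-rotated model frame. The nearest boundary edge runs (0.00, 6.00)→(-1.55, 5.80); distance from the point to it = 0.46 mm. The point is inside the cross-section, 0.46 mm from the nearest boundary — within the 0.8 mm shell band (1 × 0.8).

shell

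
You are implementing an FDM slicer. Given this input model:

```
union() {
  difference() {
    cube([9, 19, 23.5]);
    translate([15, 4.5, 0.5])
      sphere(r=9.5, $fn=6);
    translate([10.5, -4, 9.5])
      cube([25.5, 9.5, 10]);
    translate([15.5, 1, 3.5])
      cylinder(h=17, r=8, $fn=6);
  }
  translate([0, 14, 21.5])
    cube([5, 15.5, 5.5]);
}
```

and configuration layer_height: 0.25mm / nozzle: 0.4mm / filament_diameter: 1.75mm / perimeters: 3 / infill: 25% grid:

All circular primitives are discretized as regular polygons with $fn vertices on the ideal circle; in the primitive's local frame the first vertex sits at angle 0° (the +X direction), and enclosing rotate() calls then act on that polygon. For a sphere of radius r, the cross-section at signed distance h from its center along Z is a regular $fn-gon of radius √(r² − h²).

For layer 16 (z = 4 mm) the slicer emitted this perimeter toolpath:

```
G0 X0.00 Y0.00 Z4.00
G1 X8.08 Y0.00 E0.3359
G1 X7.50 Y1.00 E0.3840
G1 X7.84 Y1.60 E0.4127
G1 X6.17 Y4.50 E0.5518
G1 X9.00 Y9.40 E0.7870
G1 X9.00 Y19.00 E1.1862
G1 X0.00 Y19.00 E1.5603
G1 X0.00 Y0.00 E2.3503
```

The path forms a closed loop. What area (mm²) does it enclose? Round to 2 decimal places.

Apply the shoelace formula to the sequence of (X, Y) vertices; enclosed area = 156.27 mm².

156.27 mm²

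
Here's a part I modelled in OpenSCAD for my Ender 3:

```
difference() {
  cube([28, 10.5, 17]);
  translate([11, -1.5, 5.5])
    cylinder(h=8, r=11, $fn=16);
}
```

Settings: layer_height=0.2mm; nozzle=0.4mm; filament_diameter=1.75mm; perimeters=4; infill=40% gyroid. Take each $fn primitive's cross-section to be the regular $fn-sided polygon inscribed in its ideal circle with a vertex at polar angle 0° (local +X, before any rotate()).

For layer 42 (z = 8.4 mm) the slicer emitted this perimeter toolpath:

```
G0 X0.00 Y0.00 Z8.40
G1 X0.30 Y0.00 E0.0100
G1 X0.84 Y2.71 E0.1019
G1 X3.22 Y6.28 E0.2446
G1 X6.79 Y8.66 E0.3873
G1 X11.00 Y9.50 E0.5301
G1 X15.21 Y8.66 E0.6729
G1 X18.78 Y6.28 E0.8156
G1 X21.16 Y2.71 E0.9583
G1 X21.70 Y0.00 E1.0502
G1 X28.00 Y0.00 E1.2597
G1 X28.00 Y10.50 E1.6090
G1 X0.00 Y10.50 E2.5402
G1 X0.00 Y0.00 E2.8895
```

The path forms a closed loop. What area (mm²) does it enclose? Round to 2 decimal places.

Apply the shoelace formula to the sequence of (X, Y) vertices; enclosed area = 141.35 mm².

141.35 mm²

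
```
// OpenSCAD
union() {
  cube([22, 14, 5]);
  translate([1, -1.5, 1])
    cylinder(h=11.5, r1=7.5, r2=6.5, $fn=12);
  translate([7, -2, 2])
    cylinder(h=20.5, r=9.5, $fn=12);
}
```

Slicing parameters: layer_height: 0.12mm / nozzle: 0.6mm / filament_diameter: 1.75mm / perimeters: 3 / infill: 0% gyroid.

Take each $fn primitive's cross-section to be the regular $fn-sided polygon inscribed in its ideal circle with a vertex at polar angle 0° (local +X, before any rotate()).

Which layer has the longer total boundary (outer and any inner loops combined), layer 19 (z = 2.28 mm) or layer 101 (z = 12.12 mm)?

layer 19 (z = 2.28 mm)

Layer 19 (z = 2.28): the cube (footprint 22×14) is included at this height (perimeter 72.00 mm); the cone at (1, -1.5) (r1=7.5→r2=6.5) has section circumradius 7.389 here — a regular 12-gon (perimeter = 2·12·7.389·sin(180°/12) = 45.90 mm); the r=9.5 cylinder at (7, -2) contributes a regular 12-gon of circumradius 9.5 (perimeter = 2·12·9.500·sin(180°/12) = 59.01 mm); Taking the union: the regions partially overlap (shared area 208.63 mm²), so the edge portions inside another operand are dropped and the merged outline is re-measured after clipping — boundary = 95.88 mm. So its perimeter = 95.88 mm. Layer 101 (z = 12.12): the cube is absent (z outside [0, 5]); the cone at (1, -1.5) (r1=7.5→r2=6.5) has section circumradius 6.533 here — a regular 12-gon (perimeter = 2·12·6.533·sin(180°/12) = 40.58 mm); the r=9.5 cylinder at (7, -2) contributes a regular 12-gon of circumradius 9.5 (perimeter = 2·12·9.500·sin(180°/12) = 59.01 mm); Combining (union): the regions partially overlap (shared area 95.58 mm²), so the edge portions inside another operand are dropped and the merged outline is re-measured after clipping — boundary = 63.64 mm. So its perimeter = 63.64 mm. Layer 19 is larger (95.88 vs 63.64 mm).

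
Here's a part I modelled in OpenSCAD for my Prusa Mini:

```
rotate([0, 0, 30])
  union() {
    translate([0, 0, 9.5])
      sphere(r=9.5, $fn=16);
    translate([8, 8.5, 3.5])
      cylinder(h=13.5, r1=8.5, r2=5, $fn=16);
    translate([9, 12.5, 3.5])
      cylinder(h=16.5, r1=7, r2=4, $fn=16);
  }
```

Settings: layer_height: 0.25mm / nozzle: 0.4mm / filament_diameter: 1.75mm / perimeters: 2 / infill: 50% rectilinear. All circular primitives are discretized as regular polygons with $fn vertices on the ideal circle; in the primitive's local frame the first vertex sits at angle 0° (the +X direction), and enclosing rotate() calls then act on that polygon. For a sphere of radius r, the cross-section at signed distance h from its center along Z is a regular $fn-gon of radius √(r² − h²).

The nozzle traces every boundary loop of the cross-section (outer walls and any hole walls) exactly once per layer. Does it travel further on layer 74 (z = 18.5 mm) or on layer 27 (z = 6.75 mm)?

layer 27 (z = 6.75 mm)

Layer 74 (z = 18.5): the sphere: section is a regular 16-gon, circumradius = √(r²−h²) = √(9.5²−9²) = 3.041 (perimeter = 2·16·3.041·sin(180°/16) = 18.99 mm); the cone at (8, 8.5) is not intersected at this z (z outside [3.5, 17]); the cone at (9, 12.5) contributes a regular 16-gon of circumradius 4.273 (interpolated between r1=7 and r2=4 at t=0.909) (perimeter = 2·16·4.273·sin(180°/16) = 26.67 mm); Merging all regions: the 2 present regions are separate (no shared area or edge), so areas and boundary lengths simply add and each stays a separate island — boundary = 45.66 mm; (whole slice rotated 30° about Z — lengths, areas and connectivity unchanged). So its perimeter = 45.66 mm. Layer 27 (z = 6.75): the r=9.5 sphere slices to a regular 16-gon of circumradius 9.093 (√(r²−h²) with h=2.75 from center) (perimeter = 2·16·9.093·sin(180°/16) = 56.77 mm); the cone at (8, 8.5) (r1=8.5→r2=5) has section circumradius 7.657 here — a regular 16-gon (perimeter = 2·16·7.657·sin(180°/16) = 47.80 mm); the cone at (9, 12.5) contributes a regular 16-gon of circumradius 6.409 (interpolated between r1=7 and r2=4 at t=0.197) (perimeter = 2·16·6.409·sin(180°/16) = 40.01 mm); Combining (union): the regions partially overlap (shared area 132.55 mm²), so the edge portions inside another operand are dropped and the merged outline is re-measured after clipping — boundary = 83.39 mm; (whole slice rotated 30° about Z — lengths, areas and connectivity unchanged). So its perimeter = 83.39 mm. Layer 27 is larger (83.39 vs 45.66 mm).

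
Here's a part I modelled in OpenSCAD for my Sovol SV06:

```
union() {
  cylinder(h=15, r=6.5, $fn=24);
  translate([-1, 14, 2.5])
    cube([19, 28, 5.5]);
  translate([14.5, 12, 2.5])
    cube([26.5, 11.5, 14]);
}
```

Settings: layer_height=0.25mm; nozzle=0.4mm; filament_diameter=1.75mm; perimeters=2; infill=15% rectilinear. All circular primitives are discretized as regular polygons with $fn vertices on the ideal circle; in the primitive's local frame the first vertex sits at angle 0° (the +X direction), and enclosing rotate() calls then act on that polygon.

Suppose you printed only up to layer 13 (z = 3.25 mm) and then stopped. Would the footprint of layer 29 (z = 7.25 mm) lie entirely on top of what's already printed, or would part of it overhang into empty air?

entirely on top

Compare the two slices. At z = 3.25: the cylinder: section is a regular 24-gon, circumradius r=6.5 (area = (24/2)·6.500²·sin(360°/24) = 131.22 mm²); the cube at (-1, 14) is present — its section is the full 19×28 rectangle (area 532.00 mm²); the cube at (14.5, 12) (footprint 26.5×11.5) is included at this height (area 304.75 mm²); Combining (union): the regions partially overlap — summed areas 967.97 mm² minus the doubly-counted overlap 33.25 mm² gives 934.72 mm² — area = 934.72 mm². At z = 7.25: the r=6.5 cylinder contributes a regular 24-gon of circumradius 6.5 (area = (24/2)·6.500²·sin(360°/24) = 131.22 mm²); the cube at (-1, 14) is present — its section is the full 19×28 rectangle (area 532.00 mm²); the cube at (14.5, 12) is present — its section is the full 26.5×11.5 rectangle (area 304.75 mm²); Taking the union: the regions partially overlap — summed areas 967.97 mm² minus the doubly-counted overlap 33.25 mm² gives 934.72 mm² — area = 934.72 mm². Checking containment: the cross-section at z = 7.25 is a subset of the cross-section at z = 3.25.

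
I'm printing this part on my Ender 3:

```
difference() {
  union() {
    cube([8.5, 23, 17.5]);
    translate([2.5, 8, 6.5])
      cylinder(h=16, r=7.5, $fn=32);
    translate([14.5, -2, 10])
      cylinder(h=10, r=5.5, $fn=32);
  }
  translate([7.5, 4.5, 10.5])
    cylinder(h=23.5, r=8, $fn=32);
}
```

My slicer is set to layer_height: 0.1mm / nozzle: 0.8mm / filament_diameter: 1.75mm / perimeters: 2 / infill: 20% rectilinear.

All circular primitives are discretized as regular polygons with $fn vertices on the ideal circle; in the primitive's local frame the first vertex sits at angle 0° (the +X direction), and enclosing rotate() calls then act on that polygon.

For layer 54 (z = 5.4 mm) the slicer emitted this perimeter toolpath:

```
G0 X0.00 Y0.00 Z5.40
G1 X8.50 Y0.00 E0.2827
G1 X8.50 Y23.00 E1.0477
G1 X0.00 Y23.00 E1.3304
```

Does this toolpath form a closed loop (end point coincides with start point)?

Start point (G0): (0.00, 0.00). End point (last G1): the path does not return to the start — open.

no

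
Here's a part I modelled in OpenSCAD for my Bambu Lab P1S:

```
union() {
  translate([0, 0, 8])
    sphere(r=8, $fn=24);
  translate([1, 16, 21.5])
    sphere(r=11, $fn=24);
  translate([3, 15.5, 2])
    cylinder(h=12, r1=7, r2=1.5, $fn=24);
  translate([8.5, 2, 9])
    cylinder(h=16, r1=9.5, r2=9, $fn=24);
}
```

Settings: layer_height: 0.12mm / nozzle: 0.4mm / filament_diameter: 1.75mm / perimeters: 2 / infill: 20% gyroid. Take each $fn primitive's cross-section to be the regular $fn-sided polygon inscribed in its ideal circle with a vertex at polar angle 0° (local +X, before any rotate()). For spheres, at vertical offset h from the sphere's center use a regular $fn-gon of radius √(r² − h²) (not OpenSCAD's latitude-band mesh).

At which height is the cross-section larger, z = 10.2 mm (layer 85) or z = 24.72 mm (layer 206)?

layer 206 (z = 24.72 mm)

Layer 85 (z = 10.2): the r=8 sphere slices to a regular 24-gon of circumradius 7.692 (√(r²−h²) with h=2.2 from center) (area = (24/2)·7.692²·sin(360°/24) = 183.74 mm²); the sphere at (1, 16) is absent (|z−center|=11.300 > r=11); the cone at (3, 15.5): at t=0.683 of its height the radius interpolates to r₁+(r₂−r₁)t = 3.242, giving a regular 24-gon of that circumradius (area = (24/2)·3.242²·sin(360°/24) = 32.64 mm²); the cone at (8.5, 2): at t=0.075 of its height the radius interpolates to r₁+(r₂−r₁)t = 9.463, giving a regular 24-gon of that circumradius (area = (24/2)·9.463²·sin(360°/24) = 278.09 mm²); Merging all regions: the regions partially overlap — summed areas 494.47 mm² minus the doubly-counted overlap 85.34 mm² gives 409.13 mm² — area = 409.13 mm². So its area = 409.13 mm². Layer 206 (z = 24.72): the sphere is absent (|z−center|=16.720 > r=8); the sphere at (1, 16): section is a regular 24-gon, circumradius = √(r²−h²) = √(11²−3.22²) = 10.518 (area = (24/2)·10.518²·sin(360°/24) = 343.60 mm²); the cone at (3, 15.5) is absent (z outside [2, 14]); the cone at (8.5, 2) (r1=9.5→r2=9) has section circumradius 9.009 here — a regular 24-gon (area = (24/2)·9.009²·sin(360°/24) = 252.06 mm²); Combining (union): the regions partially overlap — summed areas 595.66 mm² minus the doubly-counted overlap 26.73 mm² gives 568.93 mm² — area = 568.93 mm². So its area = 568.93 mm². Layer 206 is larger (568.93 vs 409.13 mm²).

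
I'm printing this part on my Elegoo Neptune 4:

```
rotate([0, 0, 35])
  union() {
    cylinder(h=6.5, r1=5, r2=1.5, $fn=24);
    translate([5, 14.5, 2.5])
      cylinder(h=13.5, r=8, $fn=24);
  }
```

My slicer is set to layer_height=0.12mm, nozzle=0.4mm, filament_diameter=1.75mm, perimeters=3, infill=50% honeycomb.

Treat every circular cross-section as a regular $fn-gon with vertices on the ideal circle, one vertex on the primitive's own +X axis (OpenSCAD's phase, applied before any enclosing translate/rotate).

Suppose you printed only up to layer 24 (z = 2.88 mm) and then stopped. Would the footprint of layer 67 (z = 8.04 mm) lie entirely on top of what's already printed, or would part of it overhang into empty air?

Compare the two slices. At z = 2.88: the cone (r1=5→r2=1.5) has section circumradius 3.449 here — a regular 24-gon (area = (24/2)·3.449²·sin(360°/24) = 36.95 mm²); the r=8 cylinder at (5, 14.5) contributes a regular 24-gon of circumradius 8 (area = (24/2)·8.000²·sin(360°/24) = 198.77 mm²); Taking the union: the 2 present regions are separate (no shared area or edge), so areas and boundary lengths simply add and each stays a separate island — area = 235.72 mm²; (rotated 35° about Z; rotation is an isometry so areas/perimeters/island counts are preserved). At z = 8.04: the cone does not reach this height (z outside [0, 6.5]); the r=8 cylinder at (5, 14.5) gives a regular 24-gon of circumradius 8 (constant along its height) (area = (24/2)·8.000²·sin(360°/24) = 198.77 mm²); Merging all regions: only the r=8 cylinder at (5, 14.5) is present, so the union is just that shape — area = 198.77 mm²; (whole slice rotated 35° about Z — lengths, areas and connectivity unchanged). Checking containment: the cross-section at z = 8.04 is a subset of the cross-section at z = 2.88.

entirely on top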